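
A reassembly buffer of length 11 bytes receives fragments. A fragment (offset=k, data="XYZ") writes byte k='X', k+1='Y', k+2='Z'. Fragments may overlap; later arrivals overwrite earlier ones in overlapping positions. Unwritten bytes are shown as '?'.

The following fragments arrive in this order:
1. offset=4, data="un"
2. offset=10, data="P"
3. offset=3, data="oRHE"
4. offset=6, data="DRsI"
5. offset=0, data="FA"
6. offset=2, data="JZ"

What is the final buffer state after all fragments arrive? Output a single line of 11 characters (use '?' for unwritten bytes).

Answer: FAJZRHDRsIP

Derivation:
Fragment 1: offset=4 data="un" -> buffer=????un?????
Fragment 2: offset=10 data="P" -> buffer=????un????P
Fragment 3: offset=3 data="oRHE" -> buffer=???oRHE???P
Fragment 4: offset=6 data="DRsI" -> buffer=???oRHDRsIP
Fragment 5: offset=0 data="FA" -> buffer=FA?oRHDRsIP
Fragment 6: offset=2 data="JZ" -> buffer=FAJZRHDRsIP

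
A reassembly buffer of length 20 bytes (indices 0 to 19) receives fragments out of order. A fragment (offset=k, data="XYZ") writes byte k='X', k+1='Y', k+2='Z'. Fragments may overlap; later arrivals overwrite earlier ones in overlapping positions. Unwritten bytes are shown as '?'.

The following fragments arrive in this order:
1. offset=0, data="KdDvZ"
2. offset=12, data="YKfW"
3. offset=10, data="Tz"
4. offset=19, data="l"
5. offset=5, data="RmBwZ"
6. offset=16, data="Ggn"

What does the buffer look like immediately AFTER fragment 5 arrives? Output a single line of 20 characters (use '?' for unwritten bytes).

Fragment 1: offset=0 data="KdDvZ" -> buffer=KdDvZ???????????????
Fragment 2: offset=12 data="YKfW" -> buffer=KdDvZ???????YKfW????
Fragment 3: offset=10 data="Tz" -> buffer=KdDvZ?????TzYKfW????
Fragment 4: offset=19 data="l" -> buffer=KdDvZ?????TzYKfW???l
Fragment 5: offset=5 data="RmBwZ" -> buffer=KdDvZRmBwZTzYKfW???l

Answer: KdDvZRmBwZTzYKfW???l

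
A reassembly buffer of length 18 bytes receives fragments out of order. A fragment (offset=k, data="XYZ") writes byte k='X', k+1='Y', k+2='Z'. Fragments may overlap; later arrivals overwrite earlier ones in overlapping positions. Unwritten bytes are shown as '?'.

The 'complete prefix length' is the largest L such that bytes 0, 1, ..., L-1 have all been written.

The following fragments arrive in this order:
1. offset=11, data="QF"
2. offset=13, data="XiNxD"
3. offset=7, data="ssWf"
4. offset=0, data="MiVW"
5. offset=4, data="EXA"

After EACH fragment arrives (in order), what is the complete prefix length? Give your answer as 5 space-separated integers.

Answer: 0 0 0 4 18

Derivation:
Fragment 1: offset=11 data="QF" -> buffer=???????????QF????? -> prefix_len=0
Fragment 2: offset=13 data="XiNxD" -> buffer=???????????QFXiNxD -> prefix_len=0
Fragment 3: offset=7 data="ssWf" -> buffer=???????ssWfQFXiNxD -> prefix_len=0
Fragment 4: offset=0 data="MiVW" -> buffer=MiVW???ssWfQFXiNxD -> prefix_len=4
Fragment 5: offset=4 data="EXA" -> buffer=MiVWEXAssWfQFXiNxD -> prefix_len=18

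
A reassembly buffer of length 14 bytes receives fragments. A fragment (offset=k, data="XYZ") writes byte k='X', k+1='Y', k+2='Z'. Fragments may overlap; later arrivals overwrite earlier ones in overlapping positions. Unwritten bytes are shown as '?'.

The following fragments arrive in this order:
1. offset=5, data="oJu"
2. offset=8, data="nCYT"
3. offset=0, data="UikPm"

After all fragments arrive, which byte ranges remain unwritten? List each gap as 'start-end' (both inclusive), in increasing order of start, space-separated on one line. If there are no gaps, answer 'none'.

Answer: 12-13

Derivation:
Fragment 1: offset=5 len=3
Fragment 2: offset=8 len=4
Fragment 3: offset=0 len=5
Gaps: 12-13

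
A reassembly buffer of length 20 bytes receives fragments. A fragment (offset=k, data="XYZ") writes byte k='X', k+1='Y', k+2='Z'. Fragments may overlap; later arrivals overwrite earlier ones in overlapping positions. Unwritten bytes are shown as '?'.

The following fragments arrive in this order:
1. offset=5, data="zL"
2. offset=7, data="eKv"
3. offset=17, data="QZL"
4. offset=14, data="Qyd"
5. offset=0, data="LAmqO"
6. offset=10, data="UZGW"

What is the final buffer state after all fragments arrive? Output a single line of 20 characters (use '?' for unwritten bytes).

Answer: LAmqOzLeKvUZGWQydQZL

Derivation:
Fragment 1: offset=5 data="zL" -> buffer=?????zL?????????????
Fragment 2: offset=7 data="eKv" -> buffer=?????zLeKv??????????
Fragment 3: offset=17 data="QZL" -> buffer=?????zLeKv???????QZL
Fragment 4: offset=14 data="Qyd" -> buffer=?????zLeKv????QydQZL
Fragment 5: offset=0 data="LAmqO" -> buffer=LAmqOzLeKv????QydQZL
Fragment 6: offset=10 data="UZGW" -> buffer=LAmqOzLeKvUZGWQydQZL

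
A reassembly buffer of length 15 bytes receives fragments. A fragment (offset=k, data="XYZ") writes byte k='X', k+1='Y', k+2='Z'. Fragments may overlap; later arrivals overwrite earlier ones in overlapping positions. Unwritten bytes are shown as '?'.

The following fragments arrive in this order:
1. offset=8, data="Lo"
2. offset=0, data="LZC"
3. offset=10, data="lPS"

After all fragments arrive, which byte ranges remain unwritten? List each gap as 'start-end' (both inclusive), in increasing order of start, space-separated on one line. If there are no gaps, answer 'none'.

Fragment 1: offset=8 len=2
Fragment 2: offset=0 len=3
Fragment 3: offset=10 len=3
Gaps: 3-7 13-14

Answer: 3-7 13-14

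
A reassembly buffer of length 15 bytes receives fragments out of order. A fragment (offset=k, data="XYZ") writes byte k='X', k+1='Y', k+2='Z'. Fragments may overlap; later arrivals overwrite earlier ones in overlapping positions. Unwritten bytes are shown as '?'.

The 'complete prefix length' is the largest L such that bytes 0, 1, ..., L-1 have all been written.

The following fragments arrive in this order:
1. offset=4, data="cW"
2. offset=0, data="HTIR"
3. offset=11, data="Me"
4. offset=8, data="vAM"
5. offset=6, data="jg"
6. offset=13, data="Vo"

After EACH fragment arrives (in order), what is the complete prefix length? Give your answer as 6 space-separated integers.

Answer: 0 6 6 6 13 15

Derivation:
Fragment 1: offset=4 data="cW" -> buffer=????cW????????? -> prefix_len=0
Fragment 2: offset=0 data="HTIR" -> buffer=HTIRcW????????? -> prefix_len=6
Fragment 3: offset=11 data="Me" -> buffer=HTIRcW?????Me?? -> prefix_len=6
Fragment 4: offset=8 data="vAM" -> buffer=HTIRcW??vAMMe?? -> prefix_len=6
Fragment 5: offset=6 data="jg" -> buffer=HTIRcWjgvAMMe?? -> prefix_len=13
Fragment 6: offset=13 data="Vo" -> buffer=HTIRcWjgvAMMeVo -> prefix_len=15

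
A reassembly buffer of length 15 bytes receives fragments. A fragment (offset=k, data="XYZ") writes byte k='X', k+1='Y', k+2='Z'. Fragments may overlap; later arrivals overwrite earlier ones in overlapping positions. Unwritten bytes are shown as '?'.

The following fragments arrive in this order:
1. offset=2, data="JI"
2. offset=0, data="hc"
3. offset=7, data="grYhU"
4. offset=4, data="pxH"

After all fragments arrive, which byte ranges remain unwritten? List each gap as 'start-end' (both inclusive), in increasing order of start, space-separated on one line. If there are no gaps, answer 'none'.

Fragment 1: offset=2 len=2
Fragment 2: offset=0 len=2
Fragment 3: offset=7 len=5
Fragment 4: offset=4 len=3
Gaps: 12-14

Answer: 12-14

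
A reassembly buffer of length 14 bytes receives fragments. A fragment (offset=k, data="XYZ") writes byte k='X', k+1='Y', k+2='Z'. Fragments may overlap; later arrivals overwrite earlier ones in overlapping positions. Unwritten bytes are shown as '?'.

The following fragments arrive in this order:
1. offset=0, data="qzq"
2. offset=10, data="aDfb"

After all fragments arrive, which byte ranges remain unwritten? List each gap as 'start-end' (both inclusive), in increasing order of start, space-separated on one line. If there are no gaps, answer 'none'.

Answer: 3-9

Derivation:
Fragment 1: offset=0 len=3
Fragment 2: offset=10 len=4
Gaps: 3-9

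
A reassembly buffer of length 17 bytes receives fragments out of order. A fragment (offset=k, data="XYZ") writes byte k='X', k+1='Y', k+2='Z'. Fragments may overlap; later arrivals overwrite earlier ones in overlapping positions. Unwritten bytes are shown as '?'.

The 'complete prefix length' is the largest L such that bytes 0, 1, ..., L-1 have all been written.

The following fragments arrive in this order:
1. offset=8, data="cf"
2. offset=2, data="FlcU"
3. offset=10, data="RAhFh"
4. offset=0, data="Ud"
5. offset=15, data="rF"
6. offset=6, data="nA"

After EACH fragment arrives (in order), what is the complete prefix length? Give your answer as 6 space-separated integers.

Answer: 0 0 0 6 6 17

Derivation:
Fragment 1: offset=8 data="cf" -> buffer=????????cf??????? -> prefix_len=0
Fragment 2: offset=2 data="FlcU" -> buffer=??FlcU??cf??????? -> prefix_len=0
Fragment 3: offset=10 data="RAhFh" -> buffer=??FlcU??cfRAhFh?? -> prefix_len=0
Fragment 4: offset=0 data="Ud" -> buffer=UdFlcU??cfRAhFh?? -> prefix_len=6
Fragment 5: offset=15 data="rF" -> buffer=UdFlcU??cfRAhFhrF -> prefix_len=6
Fragment 6: offset=6 data="nA" -> buffer=UdFlcUnAcfRAhFhrF -> prefix_len=17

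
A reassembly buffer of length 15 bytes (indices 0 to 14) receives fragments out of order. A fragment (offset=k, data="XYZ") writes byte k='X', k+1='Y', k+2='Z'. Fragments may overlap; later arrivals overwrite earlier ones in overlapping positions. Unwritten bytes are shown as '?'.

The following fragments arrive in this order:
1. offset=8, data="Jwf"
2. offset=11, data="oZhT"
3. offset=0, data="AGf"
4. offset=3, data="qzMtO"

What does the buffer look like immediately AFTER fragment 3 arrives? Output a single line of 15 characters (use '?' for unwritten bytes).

Answer: AGf?????JwfoZhT

Derivation:
Fragment 1: offset=8 data="Jwf" -> buffer=????????Jwf????
Fragment 2: offset=11 data="oZhT" -> buffer=????????JwfoZhT
Fragment 3: offset=0 data="AGf" -> buffer=AGf?????JwfoZhT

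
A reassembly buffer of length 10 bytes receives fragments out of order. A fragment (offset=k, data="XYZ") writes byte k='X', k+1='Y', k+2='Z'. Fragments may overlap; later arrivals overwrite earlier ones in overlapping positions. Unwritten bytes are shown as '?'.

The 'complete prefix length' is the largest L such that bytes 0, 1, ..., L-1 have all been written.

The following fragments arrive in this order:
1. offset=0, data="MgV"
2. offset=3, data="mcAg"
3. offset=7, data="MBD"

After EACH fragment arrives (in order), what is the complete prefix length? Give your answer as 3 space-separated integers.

Fragment 1: offset=0 data="MgV" -> buffer=MgV??????? -> prefix_len=3
Fragment 2: offset=3 data="mcAg" -> buffer=MgVmcAg??? -> prefix_len=7
Fragment 3: offset=7 data="MBD" -> buffer=MgVmcAgMBD -> prefix_len=10

Answer: 3 7 10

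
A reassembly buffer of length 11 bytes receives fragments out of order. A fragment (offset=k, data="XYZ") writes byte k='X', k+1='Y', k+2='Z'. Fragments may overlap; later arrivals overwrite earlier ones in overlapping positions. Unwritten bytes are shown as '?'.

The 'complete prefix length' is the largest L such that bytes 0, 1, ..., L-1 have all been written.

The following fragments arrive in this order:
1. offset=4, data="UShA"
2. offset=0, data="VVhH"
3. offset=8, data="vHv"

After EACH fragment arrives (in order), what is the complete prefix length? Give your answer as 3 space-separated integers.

Answer: 0 8 11

Derivation:
Fragment 1: offset=4 data="UShA" -> buffer=????UShA??? -> prefix_len=0
Fragment 2: offset=0 data="VVhH" -> buffer=VVhHUShA??? -> prefix_len=8
Fragment 3: offset=8 data="vHv" -> buffer=VVhHUShAvHv -> prefix_len=11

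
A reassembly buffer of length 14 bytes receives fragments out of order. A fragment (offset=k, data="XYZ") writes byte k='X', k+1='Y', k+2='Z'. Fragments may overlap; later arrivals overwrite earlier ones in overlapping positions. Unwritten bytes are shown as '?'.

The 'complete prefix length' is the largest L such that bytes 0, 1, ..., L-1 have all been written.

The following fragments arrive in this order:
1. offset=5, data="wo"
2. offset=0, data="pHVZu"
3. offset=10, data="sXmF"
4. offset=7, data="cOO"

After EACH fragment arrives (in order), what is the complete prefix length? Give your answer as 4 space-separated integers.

Answer: 0 7 7 14

Derivation:
Fragment 1: offset=5 data="wo" -> buffer=?????wo??????? -> prefix_len=0
Fragment 2: offset=0 data="pHVZu" -> buffer=pHVZuwo??????? -> prefix_len=7
Fragment 3: offset=10 data="sXmF" -> buffer=pHVZuwo???sXmF -> prefix_len=7
Fragment 4: offset=7 data="cOO" -> buffer=pHVZuwocOOsXmF -> prefix_len=14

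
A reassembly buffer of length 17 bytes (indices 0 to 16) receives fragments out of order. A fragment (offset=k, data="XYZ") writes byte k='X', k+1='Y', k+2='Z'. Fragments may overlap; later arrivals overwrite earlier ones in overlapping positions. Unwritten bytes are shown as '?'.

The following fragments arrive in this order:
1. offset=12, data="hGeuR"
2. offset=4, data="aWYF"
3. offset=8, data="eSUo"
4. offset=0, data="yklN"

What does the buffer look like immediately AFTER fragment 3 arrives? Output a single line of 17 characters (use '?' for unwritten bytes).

Answer: ????aWYFeSUohGeuR

Derivation:
Fragment 1: offset=12 data="hGeuR" -> buffer=????????????hGeuR
Fragment 2: offset=4 data="aWYF" -> buffer=????aWYF????hGeuR
Fragment 3: offset=8 data="eSUo" -> buffer=????aWYFeSUohGeuR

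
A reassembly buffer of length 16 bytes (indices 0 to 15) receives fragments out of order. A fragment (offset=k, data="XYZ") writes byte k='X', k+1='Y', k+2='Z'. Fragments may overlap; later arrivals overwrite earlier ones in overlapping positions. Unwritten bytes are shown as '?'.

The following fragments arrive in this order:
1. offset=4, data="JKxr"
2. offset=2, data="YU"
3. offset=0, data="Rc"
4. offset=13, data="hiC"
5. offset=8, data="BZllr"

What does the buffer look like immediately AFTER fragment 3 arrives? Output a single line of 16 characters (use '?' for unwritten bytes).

Answer: RcYUJKxr????????

Derivation:
Fragment 1: offset=4 data="JKxr" -> buffer=????JKxr????????
Fragment 2: offset=2 data="YU" -> buffer=??YUJKxr????????
Fragment 3: offset=0 data="Rc" -> buffer=RcYUJKxr????????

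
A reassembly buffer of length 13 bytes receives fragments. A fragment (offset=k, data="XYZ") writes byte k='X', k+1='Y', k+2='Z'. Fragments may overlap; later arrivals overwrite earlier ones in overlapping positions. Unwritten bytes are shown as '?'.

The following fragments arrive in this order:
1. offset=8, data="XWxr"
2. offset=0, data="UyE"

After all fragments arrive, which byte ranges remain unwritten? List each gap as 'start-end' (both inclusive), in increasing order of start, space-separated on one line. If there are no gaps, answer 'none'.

Fragment 1: offset=8 len=4
Fragment 2: offset=0 len=3
Gaps: 3-7 12-12

Answer: 3-7 12-12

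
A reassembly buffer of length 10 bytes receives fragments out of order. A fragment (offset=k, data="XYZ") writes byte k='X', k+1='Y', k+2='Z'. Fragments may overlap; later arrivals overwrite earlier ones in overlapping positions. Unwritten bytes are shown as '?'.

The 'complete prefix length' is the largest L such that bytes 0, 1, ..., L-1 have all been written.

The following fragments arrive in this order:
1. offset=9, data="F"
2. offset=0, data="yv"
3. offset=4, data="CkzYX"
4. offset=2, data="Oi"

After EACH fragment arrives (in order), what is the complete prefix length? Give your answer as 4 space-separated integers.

Fragment 1: offset=9 data="F" -> buffer=?????????F -> prefix_len=0
Fragment 2: offset=0 data="yv" -> buffer=yv???????F -> prefix_len=2
Fragment 3: offset=4 data="CkzYX" -> buffer=yv??CkzYXF -> prefix_len=2
Fragment 4: offset=2 data="Oi" -> buffer=yvOiCkzYXF -> prefix_len=10

Answer: 0 2 2 10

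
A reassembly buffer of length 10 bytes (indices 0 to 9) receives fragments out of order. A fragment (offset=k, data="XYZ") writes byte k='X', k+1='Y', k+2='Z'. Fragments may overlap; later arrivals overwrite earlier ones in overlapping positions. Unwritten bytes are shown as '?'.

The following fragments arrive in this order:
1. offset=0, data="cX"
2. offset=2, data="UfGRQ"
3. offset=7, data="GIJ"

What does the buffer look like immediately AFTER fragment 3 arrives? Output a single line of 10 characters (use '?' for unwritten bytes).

Answer: cXUfGRQGIJ

Derivation:
Fragment 1: offset=0 data="cX" -> buffer=cX????????
Fragment 2: offset=2 data="UfGRQ" -> buffer=cXUfGRQ???
Fragment 3: offset=7 data="GIJ" -> buffer=cXUfGRQGIJ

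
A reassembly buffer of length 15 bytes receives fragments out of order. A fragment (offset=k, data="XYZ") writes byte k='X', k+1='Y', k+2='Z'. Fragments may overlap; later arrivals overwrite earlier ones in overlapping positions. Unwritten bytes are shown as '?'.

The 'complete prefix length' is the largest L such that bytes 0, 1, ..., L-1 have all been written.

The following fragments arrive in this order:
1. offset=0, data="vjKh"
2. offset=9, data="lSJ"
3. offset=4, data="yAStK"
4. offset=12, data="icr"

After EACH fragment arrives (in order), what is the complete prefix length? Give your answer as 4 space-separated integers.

Answer: 4 4 12 15

Derivation:
Fragment 1: offset=0 data="vjKh" -> buffer=vjKh??????????? -> prefix_len=4
Fragment 2: offset=9 data="lSJ" -> buffer=vjKh?????lSJ??? -> prefix_len=4
Fragment 3: offset=4 data="yAStK" -> buffer=vjKhyAStKlSJ??? -> prefix_len=12
Fragment 4: offset=12 data="icr" -> buffer=vjKhyAStKlSJicr -> prefix_len=15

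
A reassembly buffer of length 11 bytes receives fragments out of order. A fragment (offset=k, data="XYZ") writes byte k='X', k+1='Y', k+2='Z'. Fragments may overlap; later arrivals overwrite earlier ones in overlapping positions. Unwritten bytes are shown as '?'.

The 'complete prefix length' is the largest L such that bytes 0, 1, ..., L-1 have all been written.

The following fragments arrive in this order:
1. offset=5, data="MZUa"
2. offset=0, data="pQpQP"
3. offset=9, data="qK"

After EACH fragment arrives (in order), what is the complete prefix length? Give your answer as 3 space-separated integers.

Answer: 0 9 11

Derivation:
Fragment 1: offset=5 data="MZUa" -> buffer=?????MZUa?? -> prefix_len=0
Fragment 2: offset=0 data="pQpQP" -> buffer=pQpQPMZUa?? -> prefix_len=9
Fragment 3: offset=9 data="qK" -> buffer=pQpQPMZUaqK -> prefix_len=11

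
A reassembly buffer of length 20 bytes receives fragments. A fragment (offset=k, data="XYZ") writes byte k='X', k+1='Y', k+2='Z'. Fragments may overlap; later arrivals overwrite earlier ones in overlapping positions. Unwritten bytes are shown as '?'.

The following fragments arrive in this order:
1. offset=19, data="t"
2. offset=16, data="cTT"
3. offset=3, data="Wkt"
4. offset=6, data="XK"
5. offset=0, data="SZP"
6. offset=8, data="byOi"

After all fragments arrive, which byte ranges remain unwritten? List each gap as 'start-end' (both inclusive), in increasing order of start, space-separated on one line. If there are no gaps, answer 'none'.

Answer: 12-15

Derivation:
Fragment 1: offset=19 len=1
Fragment 2: offset=16 len=3
Fragment 3: offset=3 len=3
Fragment 4: offset=6 len=2
Fragment 5: offset=0 len=3
Fragment 6: offset=8 len=4
Gaps: 12-15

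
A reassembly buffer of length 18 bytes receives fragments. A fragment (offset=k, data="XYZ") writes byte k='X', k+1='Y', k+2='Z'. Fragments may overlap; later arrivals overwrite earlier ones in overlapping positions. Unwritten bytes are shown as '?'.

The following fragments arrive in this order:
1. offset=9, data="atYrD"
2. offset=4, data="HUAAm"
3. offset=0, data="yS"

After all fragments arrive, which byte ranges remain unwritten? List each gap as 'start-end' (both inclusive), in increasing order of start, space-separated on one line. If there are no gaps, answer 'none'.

Fragment 1: offset=9 len=5
Fragment 2: offset=4 len=5
Fragment 3: offset=0 len=2
Gaps: 2-3 14-17

Answer: 2-3 14-17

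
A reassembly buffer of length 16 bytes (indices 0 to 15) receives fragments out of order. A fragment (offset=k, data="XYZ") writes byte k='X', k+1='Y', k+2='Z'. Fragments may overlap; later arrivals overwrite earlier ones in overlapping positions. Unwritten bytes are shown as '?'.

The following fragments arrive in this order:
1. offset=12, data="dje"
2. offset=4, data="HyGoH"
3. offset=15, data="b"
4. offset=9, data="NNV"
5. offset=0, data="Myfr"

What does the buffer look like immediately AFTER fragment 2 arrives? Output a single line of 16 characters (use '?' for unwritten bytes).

Answer: ????HyGoH???dje?

Derivation:
Fragment 1: offset=12 data="dje" -> buffer=????????????dje?
Fragment 2: offset=4 data="HyGoH" -> buffer=????HyGoH???dje?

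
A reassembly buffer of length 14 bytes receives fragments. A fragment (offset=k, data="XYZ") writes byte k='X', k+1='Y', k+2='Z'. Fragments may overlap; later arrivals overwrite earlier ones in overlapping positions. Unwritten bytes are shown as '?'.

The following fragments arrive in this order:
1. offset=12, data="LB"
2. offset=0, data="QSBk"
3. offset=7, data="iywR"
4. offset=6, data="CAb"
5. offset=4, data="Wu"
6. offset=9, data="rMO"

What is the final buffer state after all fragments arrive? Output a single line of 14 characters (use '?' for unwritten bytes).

Answer: QSBkWuCAbrMOLB

Derivation:
Fragment 1: offset=12 data="LB" -> buffer=????????????LB
Fragment 2: offset=0 data="QSBk" -> buffer=QSBk????????LB
Fragment 3: offset=7 data="iywR" -> buffer=QSBk???iywR?LB
Fragment 4: offset=6 data="CAb" -> buffer=QSBk??CAbwR?LB
Fragment 5: offset=4 data="Wu" -> buffer=QSBkWuCAbwR?LB
Fragment 6: offset=9 data="rMO" -> buffer=QSBkWuCAbrMOLB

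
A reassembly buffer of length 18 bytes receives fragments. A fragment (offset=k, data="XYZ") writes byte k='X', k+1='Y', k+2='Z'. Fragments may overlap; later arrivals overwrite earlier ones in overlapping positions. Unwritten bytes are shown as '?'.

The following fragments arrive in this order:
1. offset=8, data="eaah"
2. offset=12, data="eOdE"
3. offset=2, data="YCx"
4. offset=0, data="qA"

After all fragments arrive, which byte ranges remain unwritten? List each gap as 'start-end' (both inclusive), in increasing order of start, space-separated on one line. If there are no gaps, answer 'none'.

Fragment 1: offset=8 len=4
Fragment 2: offset=12 len=4
Fragment 3: offset=2 len=3
Fragment 4: offset=0 len=2
Gaps: 5-7 16-17

Answer: 5-7 16-17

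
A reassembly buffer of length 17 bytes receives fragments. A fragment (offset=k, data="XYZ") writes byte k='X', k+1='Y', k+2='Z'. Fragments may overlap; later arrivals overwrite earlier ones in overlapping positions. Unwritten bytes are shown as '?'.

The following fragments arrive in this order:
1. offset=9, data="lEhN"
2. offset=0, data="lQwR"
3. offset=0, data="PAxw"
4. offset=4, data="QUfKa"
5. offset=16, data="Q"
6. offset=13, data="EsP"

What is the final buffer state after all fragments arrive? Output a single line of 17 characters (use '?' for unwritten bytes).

Answer: PAxwQUfKalEhNEsPQ

Derivation:
Fragment 1: offset=9 data="lEhN" -> buffer=?????????lEhN????
Fragment 2: offset=0 data="lQwR" -> buffer=lQwR?????lEhN????
Fragment 3: offset=0 data="PAxw" -> buffer=PAxw?????lEhN????
Fragment 4: offset=4 data="QUfKa" -> buffer=PAxwQUfKalEhN????
Fragment 5: offset=16 data="Q" -> buffer=PAxwQUfKalEhN???Q
Fragment 6: offset=13 data="EsP" -> buffer=PAxwQUfKalEhNEsPQ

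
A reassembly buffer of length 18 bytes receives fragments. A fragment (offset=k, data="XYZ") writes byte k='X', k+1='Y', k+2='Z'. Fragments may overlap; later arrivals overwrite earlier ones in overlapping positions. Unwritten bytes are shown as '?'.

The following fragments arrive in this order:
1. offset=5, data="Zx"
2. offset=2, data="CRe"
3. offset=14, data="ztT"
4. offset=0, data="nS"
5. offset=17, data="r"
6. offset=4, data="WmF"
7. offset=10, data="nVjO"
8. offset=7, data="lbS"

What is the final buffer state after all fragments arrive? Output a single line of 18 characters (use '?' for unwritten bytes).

Answer: nSCRWmFlbSnVjOztTr

Derivation:
Fragment 1: offset=5 data="Zx" -> buffer=?????Zx???????????
Fragment 2: offset=2 data="CRe" -> buffer=??CReZx???????????
Fragment 3: offset=14 data="ztT" -> buffer=??CReZx???????ztT?
Fragment 4: offset=0 data="nS" -> buffer=nSCReZx???????ztT?
Fragment 5: offset=17 data="r" -> buffer=nSCReZx???????ztTr
Fragment 6: offset=4 data="WmF" -> buffer=nSCRWmF???????ztTr
Fragment 7: offset=10 data="nVjO" -> buffer=nSCRWmF???nVjOztTr
Fragment 8: offset=7 data="lbS" -> buffer=nSCRWmFlbSnVjOztTr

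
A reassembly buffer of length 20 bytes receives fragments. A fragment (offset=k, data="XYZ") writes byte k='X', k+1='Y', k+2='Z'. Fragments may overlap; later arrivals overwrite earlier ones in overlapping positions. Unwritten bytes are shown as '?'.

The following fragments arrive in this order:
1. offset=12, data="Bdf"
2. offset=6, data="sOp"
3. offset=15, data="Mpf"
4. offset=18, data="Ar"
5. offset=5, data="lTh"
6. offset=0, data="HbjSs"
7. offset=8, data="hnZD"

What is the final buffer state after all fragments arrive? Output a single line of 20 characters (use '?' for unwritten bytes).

Answer: HbjSslThhnZDBdfMpfAr

Derivation:
Fragment 1: offset=12 data="Bdf" -> buffer=????????????Bdf?????
Fragment 2: offset=6 data="sOp" -> buffer=??????sOp???Bdf?????
Fragment 3: offset=15 data="Mpf" -> buffer=??????sOp???BdfMpf??
Fragment 4: offset=18 data="Ar" -> buffer=??????sOp???BdfMpfAr
Fragment 5: offset=5 data="lTh" -> buffer=?????lThp???BdfMpfAr
Fragment 6: offset=0 data="HbjSs" -> buffer=HbjSslThp???BdfMpfAr
Fragment 7: offset=8 data="hnZD" -> buffer=HbjSslThhnZDBdfMpfAr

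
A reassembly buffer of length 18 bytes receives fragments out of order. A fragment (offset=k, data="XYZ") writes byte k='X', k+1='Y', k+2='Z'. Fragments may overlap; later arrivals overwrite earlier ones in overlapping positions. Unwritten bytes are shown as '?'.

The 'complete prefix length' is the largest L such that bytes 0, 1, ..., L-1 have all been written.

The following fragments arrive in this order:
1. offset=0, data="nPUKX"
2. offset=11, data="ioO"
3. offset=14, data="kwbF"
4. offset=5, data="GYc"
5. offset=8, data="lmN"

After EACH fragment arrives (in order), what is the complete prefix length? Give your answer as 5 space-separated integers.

Answer: 5 5 5 8 18

Derivation:
Fragment 1: offset=0 data="nPUKX" -> buffer=nPUKX????????????? -> prefix_len=5
Fragment 2: offset=11 data="ioO" -> buffer=nPUKX??????ioO???? -> prefix_len=5
Fragment 3: offset=14 data="kwbF" -> buffer=nPUKX??????ioOkwbF -> prefix_len=5
Fragment 4: offset=5 data="GYc" -> buffer=nPUKXGYc???ioOkwbF -> prefix_len=8
Fragment 5: offset=8 data="lmN" -> buffer=nPUKXGYclmNioOkwbF -> prefix_len=18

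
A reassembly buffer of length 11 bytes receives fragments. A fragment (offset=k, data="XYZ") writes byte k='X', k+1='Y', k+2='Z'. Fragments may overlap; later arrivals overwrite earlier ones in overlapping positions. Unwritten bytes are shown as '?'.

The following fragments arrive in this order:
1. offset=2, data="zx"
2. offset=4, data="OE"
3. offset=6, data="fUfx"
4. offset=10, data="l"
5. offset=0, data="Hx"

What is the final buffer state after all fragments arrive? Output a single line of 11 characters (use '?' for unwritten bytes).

Answer: HxzxOEfUfxl

Derivation:
Fragment 1: offset=2 data="zx" -> buffer=??zx???????
Fragment 2: offset=4 data="OE" -> buffer=??zxOE?????
Fragment 3: offset=6 data="fUfx" -> buffer=??zxOEfUfx?
Fragment 4: offset=10 data="l" -> buffer=??zxOEfUfxl
Fragment 5: offset=0 data="Hx" -> buffer=HxzxOEfUfxl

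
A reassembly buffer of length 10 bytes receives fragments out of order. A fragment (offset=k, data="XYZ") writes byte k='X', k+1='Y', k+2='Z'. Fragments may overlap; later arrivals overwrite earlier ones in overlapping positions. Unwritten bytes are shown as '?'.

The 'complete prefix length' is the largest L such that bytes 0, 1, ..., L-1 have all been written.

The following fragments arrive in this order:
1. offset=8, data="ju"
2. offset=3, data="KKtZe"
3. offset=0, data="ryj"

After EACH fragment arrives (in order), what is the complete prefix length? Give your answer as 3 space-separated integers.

Fragment 1: offset=8 data="ju" -> buffer=????????ju -> prefix_len=0
Fragment 2: offset=3 data="KKtZe" -> buffer=???KKtZeju -> prefix_len=0
Fragment 3: offset=0 data="ryj" -> buffer=ryjKKtZeju -> prefix_len=10

Answer: 0 0 10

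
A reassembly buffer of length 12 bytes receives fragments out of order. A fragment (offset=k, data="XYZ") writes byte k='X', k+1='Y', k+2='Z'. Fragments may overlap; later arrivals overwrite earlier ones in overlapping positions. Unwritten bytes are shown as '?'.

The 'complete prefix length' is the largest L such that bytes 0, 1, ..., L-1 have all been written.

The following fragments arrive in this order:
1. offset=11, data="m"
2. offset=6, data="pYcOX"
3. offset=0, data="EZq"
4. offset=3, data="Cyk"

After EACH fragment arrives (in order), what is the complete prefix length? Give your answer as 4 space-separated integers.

Fragment 1: offset=11 data="m" -> buffer=???????????m -> prefix_len=0
Fragment 2: offset=6 data="pYcOX" -> buffer=??????pYcOXm -> prefix_len=0
Fragment 3: offset=0 data="EZq" -> buffer=EZq???pYcOXm -> prefix_len=3
Fragment 4: offset=3 data="Cyk" -> buffer=EZqCykpYcOXm -> prefix_len=12

Answer: 0 0 3 12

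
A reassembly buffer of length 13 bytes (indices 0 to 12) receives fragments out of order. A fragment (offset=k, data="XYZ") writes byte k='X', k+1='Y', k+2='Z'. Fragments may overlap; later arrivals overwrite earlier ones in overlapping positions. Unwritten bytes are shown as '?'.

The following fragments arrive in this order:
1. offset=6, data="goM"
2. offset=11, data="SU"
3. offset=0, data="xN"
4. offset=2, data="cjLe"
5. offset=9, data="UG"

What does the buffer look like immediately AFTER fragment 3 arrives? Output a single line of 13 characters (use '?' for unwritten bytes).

Fragment 1: offset=6 data="goM" -> buffer=??????goM????
Fragment 2: offset=11 data="SU" -> buffer=??????goM??SU
Fragment 3: offset=0 data="xN" -> buffer=xN????goM??SU

Answer: xN????goM??SU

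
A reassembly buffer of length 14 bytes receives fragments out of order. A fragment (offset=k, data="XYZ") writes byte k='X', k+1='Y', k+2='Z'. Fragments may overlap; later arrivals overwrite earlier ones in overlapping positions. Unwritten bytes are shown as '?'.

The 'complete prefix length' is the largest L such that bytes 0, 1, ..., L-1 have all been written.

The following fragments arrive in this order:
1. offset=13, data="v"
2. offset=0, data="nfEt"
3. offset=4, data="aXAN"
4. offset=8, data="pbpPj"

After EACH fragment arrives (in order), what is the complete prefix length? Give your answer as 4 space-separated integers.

Fragment 1: offset=13 data="v" -> buffer=?????????????v -> prefix_len=0
Fragment 2: offset=0 data="nfEt" -> buffer=nfEt?????????v -> prefix_len=4
Fragment 3: offset=4 data="aXAN" -> buffer=nfEtaXAN?????v -> prefix_len=8
Fragment 4: offset=8 data="pbpPj" -> buffer=nfEtaXANpbpPjv -> prefix_len=14

Answer: 0 4 8 14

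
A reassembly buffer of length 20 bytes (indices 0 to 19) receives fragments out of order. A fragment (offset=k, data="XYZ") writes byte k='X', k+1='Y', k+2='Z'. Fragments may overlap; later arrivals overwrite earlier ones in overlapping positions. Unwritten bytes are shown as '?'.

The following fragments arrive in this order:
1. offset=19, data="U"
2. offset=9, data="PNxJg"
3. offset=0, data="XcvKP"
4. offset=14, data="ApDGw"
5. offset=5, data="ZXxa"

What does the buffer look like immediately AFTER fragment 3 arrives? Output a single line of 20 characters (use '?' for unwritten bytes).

Fragment 1: offset=19 data="U" -> buffer=???????????????????U
Fragment 2: offset=9 data="PNxJg" -> buffer=?????????PNxJg?????U
Fragment 3: offset=0 data="XcvKP" -> buffer=XcvKP????PNxJg?????U

Answer: XcvKP????PNxJg?????U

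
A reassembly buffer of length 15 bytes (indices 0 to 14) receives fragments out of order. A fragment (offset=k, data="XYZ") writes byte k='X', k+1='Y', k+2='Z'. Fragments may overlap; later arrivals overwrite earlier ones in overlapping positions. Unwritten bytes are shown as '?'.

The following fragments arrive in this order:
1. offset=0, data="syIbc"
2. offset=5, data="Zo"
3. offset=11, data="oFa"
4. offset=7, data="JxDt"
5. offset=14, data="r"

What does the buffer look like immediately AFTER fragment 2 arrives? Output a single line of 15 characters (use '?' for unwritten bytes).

Answer: syIbcZo????????

Derivation:
Fragment 1: offset=0 data="syIbc" -> buffer=syIbc??????????
Fragment 2: offset=5 data="Zo" -> buffer=syIbcZo????????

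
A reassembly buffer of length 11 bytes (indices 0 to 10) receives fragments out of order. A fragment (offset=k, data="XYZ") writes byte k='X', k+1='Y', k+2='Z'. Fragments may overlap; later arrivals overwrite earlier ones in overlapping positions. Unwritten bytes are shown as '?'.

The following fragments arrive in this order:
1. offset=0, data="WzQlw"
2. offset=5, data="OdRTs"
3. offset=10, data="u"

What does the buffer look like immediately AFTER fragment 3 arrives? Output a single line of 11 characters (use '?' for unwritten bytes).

Answer: WzQlwOdRTsu

Derivation:
Fragment 1: offset=0 data="WzQlw" -> buffer=WzQlw??????
Fragment 2: offset=5 data="OdRTs" -> buffer=WzQlwOdRTs?
Fragment 3: offset=10 data="u" -> buffer=WzQlwOdRTsu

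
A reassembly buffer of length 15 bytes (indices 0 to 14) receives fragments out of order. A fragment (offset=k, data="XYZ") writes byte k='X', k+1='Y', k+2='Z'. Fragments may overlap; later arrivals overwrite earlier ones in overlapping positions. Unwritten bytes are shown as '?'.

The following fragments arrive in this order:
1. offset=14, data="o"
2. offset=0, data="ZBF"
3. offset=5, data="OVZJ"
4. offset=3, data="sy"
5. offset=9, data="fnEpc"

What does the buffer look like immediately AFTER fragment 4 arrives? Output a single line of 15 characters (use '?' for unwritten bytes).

Answer: ZBFsyOVZJ?????o

Derivation:
Fragment 1: offset=14 data="o" -> buffer=??????????????o
Fragment 2: offset=0 data="ZBF" -> buffer=ZBF???????????o
Fragment 3: offset=5 data="OVZJ" -> buffer=ZBF??OVZJ?????o
Fragment 4: offset=3 data="sy" -> buffer=ZBFsyOVZJ?????o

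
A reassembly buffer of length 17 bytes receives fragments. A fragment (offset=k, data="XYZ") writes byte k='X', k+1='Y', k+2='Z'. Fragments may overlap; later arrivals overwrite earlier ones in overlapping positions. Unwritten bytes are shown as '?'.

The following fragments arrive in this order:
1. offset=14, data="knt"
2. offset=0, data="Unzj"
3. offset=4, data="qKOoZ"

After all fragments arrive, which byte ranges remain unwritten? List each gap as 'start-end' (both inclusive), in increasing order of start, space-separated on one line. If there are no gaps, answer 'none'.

Answer: 9-13

Derivation:
Fragment 1: offset=14 len=3
Fragment 2: offset=0 len=4
Fragment 3: offset=4 len=5
Gaps: 9-13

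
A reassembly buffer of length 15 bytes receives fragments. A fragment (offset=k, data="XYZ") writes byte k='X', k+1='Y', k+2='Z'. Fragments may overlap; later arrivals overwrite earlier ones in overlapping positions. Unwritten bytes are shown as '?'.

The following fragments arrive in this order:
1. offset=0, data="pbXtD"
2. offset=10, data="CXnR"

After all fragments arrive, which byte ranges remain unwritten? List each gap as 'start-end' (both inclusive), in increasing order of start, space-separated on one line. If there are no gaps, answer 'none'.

Answer: 5-9 14-14

Derivation:
Fragment 1: offset=0 len=5
Fragment 2: offset=10 len=4
Gaps: 5-9 14-14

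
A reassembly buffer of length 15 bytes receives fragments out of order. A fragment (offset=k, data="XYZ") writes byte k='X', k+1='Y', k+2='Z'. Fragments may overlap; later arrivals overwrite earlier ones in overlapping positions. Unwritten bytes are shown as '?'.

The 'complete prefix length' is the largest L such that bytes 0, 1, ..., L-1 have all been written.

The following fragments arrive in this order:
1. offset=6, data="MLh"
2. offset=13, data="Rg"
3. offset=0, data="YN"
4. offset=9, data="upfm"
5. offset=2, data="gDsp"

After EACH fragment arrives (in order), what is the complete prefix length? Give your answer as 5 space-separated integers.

Answer: 0 0 2 2 15

Derivation:
Fragment 1: offset=6 data="MLh" -> buffer=??????MLh?????? -> prefix_len=0
Fragment 2: offset=13 data="Rg" -> buffer=??????MLh????Rg -> prefix_len=0
Fragment 3: offset=0 data="YN" -> buffer=YN????MLh????Rg -> prefix_len=2
Fragment 4: offset=9 data="upfm" -> buffer=YN????MLhupfmRg -> prefix_len=2
Fragment 5: offset=2 data="gDsp" -> buffer=YNgDspMLhupfmRg -> prefix_len=15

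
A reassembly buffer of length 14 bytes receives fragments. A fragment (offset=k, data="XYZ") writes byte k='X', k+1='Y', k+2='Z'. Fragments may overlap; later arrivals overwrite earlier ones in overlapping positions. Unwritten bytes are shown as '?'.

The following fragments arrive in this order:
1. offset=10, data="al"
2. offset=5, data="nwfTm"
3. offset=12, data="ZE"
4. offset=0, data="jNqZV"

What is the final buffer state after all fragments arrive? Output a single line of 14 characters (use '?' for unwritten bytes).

Fragment 1: offset=10 data="al" -> buffer=??????????al??
Fragment 2: offset=5 data="nwfTm" -> buffer=?????nwfTmal??
Fragment 3: offset=12 data="ZE" -> buffer=?????nwfTmalZE
Fragment 4: offset=0 data="jNqZV" -> buffer=jNqZVnwfTmalZE

Answer: jNqZVnwfTmalZE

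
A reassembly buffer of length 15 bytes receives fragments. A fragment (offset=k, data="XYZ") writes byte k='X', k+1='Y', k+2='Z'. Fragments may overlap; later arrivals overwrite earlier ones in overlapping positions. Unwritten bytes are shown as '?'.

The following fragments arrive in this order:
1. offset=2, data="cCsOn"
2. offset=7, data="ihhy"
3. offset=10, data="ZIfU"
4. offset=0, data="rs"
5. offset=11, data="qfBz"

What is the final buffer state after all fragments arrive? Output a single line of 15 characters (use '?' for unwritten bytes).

Fragment 1: offset=2 data="cCsOn" -> buffer=??cCsOn????????
Fragment 2: offset=7 data="ihhy" -> buffer=??cCsOnihhy????
Fragment 3: offset=10 data="ZIfU" -> buffer=??cCsOnihhZIfU?
Fragment 4: offset=0 data="rs" -> buffer=rscCsOnihhZIfU?
Fragment 5: offset=11 data="qfBz" -> buffer=rscCsOnihhZqfBz

Answer: rscCsOnihhZqfBz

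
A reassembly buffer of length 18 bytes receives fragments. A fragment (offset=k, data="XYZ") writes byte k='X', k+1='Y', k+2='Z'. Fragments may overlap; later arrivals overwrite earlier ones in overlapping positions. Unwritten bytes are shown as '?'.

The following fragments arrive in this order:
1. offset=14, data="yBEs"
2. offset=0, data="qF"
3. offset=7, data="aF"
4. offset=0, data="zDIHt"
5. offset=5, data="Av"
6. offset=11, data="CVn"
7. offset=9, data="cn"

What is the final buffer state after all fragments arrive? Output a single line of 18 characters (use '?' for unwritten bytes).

Answer: zDIHtAvaFcnCVnyBEs

Derivation:
Fragment 1: offset=14 data="yBEs" -> buffer=??????????????yBEs
Fragment 2: offset=0 data="qF" -> buffer=qF????????????yBEs
Fragment 3: offset=7 data="aF" -> buffer=qF?????aF?????yBEs
Fragment 4: offset=0 data="zDIHt" -> buffer=zDIHt??aF?????yBEs
Fragment 5: offset=5 data="Av" -> buffer=zDIHtAvaF?????yBEs
Fragment 6: offset=11 data="CVn" -> buffer=zDIHtAvaF??CVnyBEs
Fragment 7: offset=9 data="cn" -> buffer=zDIHtAvaFcnCVnyBEs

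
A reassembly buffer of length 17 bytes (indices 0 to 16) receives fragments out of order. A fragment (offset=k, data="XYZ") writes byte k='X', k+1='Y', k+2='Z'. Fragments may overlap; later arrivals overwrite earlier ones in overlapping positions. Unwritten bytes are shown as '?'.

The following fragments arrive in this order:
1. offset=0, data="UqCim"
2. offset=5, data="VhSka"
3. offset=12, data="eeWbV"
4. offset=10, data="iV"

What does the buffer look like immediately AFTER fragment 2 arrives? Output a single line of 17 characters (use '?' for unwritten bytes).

Fragment 1: offset=0 data="UqCim" -> buffer=UqCim????????????
Fragment 2: offset=5 data="VhSka" -> buffer=UqCimVhSka???????

Answer: UqCimVhSka???????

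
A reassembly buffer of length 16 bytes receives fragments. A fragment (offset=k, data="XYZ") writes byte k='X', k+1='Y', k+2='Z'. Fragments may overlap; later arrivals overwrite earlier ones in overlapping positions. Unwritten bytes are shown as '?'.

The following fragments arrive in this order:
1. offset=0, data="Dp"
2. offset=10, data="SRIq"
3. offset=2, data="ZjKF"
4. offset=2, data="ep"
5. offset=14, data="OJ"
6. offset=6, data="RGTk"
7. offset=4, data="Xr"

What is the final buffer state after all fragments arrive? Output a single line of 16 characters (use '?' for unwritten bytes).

Fragment 1: offset=0 data="Dp" -> buffer=Dp??????????????
Fragment 2: offset=10 data="SRIq" -> buffer=Dp????????SRIq??
Fragment 3: offset=2 data="ZjKF" -> buffer=DpZjKF????SRIq??
Fragment 4: offset=2 data="ep" -> buffer=DpepKF????SRIq??
Fragment 5: offset=14 data="OJ" -> buffer=DpepKF????SRIqOJ
Fragment 6: offset=6 data="RGTk" -> buffer=DpepKFRGTkSRIqOJ
Fragment 7: offset=4 data="Xr" -> buffer=DpepXrRGTkSRIqOJ

Answer: DpepXrRGTkSRIqOJ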